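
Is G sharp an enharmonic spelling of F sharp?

No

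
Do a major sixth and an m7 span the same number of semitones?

A major sixth spans 9 semitones; a minor seventh spans 10.
The spans differ, so they are not enharmonic equivalents.

No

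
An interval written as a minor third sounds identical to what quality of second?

A minor third spans 3 semitones.
A second spanning 3 semitones is augmented (the major second is 2).

augmented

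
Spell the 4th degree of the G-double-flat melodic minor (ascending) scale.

Cbb

Degree 4 takes the letter 3 steps above G, which is C.
In melodic minor (ascending), degree 4 sits 5 semitones above the tonic. Gbb + 5 semitones is pitch class 10, spelled on C as Cbb.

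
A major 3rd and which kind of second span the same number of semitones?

A major third spans 4 semitones.
A second spanning 4 semitones is doubly augmented (the major second is 2).

doubly augmented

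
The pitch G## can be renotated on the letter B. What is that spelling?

G## is pitch class 9. The letter B alone is pitch class 11.
To reach pitch class 9 from B requires an offset of -2 semitones, i.e. double flat: Bbb.

Bbb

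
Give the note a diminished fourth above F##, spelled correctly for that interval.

B

F up a perfect fourth is Bb, so the target letter is B.
From F##, a diminished fourth is 4 semitones up: B.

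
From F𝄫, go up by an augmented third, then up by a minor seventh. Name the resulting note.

Gb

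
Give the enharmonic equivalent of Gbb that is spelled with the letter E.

E#

Gbb is pitch class 5. The letter E alone is pitch class 4.
To reach pitch class 5 from E requires an offset of +1 semitone, i.e. sharp: E#.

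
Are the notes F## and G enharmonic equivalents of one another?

Yes

F## is pitch class 7; G is pitch class 7.
All spellings map to pitch class 7, so they are enharmonically equivalent.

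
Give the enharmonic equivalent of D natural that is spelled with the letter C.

C##

Plain C sits 2 semitones below D, so on the letter C the same pitch needs a double sharp: C##.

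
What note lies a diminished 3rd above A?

Cb

A third above A lands on the letter C.
A diminished third spans 2 semitones, so A moves to pitch class 11. On the letter C that is Cb.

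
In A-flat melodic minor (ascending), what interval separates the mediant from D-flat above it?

major second

The mediant of Ab melodic minor (ascending) is Cb.
Cb up to Db: letters C→D make it a second; 2 semitones makes it major.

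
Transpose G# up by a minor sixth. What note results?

E

A sixth above G lands on the letter E.
A minor sixth spans 8 semitones, so G# moves to pitch class 4. On the letter E that is E.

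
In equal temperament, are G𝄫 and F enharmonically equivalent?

Gbb is pitch class 5; F is pitch class 5.
All spellings map to pitch class 5, so they are enharmonically equivalent.

Yes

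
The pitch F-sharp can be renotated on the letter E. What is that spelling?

F# is pitch class 6. The letter E alone is pitch class 4.
To reach pitch class 6 from E requires an offset of +2 semitones, i.e. double sharp: E##.

E##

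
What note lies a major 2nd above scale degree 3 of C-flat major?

Scale degree 3 of Cb major is Eb.
A major second (2 semitones) above Eb lands on the letter F, giving F.

F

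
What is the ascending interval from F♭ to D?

augmented sixth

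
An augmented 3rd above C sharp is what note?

C up a major third is E, so the target letter is E.
From C#, an augmented third is 5 semitones up: E##.

E##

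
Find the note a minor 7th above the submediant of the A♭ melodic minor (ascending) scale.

The submediant of Ab melodic minor (ascending) is F.
A minor seventh (10 semitones) above F lands on the letter E, giving Eb.

Eb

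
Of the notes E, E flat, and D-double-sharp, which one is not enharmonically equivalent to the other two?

Eb

In 12-tone equal temperament, enharmonic equivalents share a pitch class. E is pitch class 4; Eb is pitch class 3; D## is pitch class 4.
E and D## share pitch class 4, while Eb is pitch class 3.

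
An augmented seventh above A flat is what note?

G#

A up a major seventh is G#, so the target letter is G.
From Ab, an augmented seventh is 12 semitones up: G#.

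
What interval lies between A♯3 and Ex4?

augmented fifth

The letter names run A→E, a span of 4 letter steps, so the interval is some kind of fifth.
A# to E## is 8 semitones. A perfect fifth is 7, so 8 makes it augmented.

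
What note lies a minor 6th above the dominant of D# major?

F#

The dominant of D# major is A#.
A minor sixth (8 semitones) above A# lands on the letter F, giving F#.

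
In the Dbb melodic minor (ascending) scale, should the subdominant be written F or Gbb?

Each scale degree takes a distinct letter name. Degree 4 of a scale on D must use the letter G.
Gbb and F are enharmonically the same pitch, but only Gbb uses the letter G, so it is the correct spelling here.

Gbb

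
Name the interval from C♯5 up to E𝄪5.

The letter names run C→E, a span of 2 letter steps, so the interval is some kind of third.
C# to E## is 5 semitones. A major third is 4, so 5 makes it augmented.

augmented third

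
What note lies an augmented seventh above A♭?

G#

A up a major seventh is G#, so the target letter is G.
From Ab, an augmented seventh is 12 semitones up: G#.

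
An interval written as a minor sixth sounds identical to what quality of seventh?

A minor sixth spans 8 semitones.
A seventh spanning 8 semitones is doubly diminished (the major seventh is 11).

doubly diminished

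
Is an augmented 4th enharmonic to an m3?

No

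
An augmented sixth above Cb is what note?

A

A sixth above C lands on the letter A.
An augmented sixth spans 10 semitones, so Cb moves to pitch class 9. On the letter A that is A.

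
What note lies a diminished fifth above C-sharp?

G

A fifth above C lands on the letter G.
A diminished fifth spans 6 semitones, so C# moves to pitch class 7. On the letter G that is G.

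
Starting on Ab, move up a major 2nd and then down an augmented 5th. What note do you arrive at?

A major second up from Ab is Bb (letter B, 2 semitones up).
An augmented fifth down from Bb is Ebb (letter E, 8 semitones down).

Ebb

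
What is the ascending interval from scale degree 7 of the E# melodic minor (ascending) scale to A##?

perfect fifth

Scale degree 7 of E# melodic minor (ascending) is D##.
D## up to A##: letters D→A make it a fifth; 7 semitones makes it perfect.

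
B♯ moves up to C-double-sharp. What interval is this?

major second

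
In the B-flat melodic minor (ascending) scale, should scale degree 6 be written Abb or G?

Each scale degree takes a distinct letter name. Degree 6 of a scale on B must use the letter G.
G and Abb are enharmonically the same pitch, but only G uses the letter G, so it is the correct spelling here.

G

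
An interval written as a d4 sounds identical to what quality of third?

major

A diminished fourth spans 4 semitones.
A third spanning 4 semitones is major (the major third is 4).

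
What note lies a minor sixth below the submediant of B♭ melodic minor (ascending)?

B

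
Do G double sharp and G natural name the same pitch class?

No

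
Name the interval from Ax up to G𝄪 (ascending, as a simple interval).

Counting letters A–B–C–D–E–F–G gives a seventh.
A##→G## = 10 semitones, 1 narrower than the major seventh (11), so minor.

minor seventh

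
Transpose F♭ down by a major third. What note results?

A third below F lands on the letter D.
A major third spans 4 semitones, so Fb moves to pitch class 0. On the letter D that is Dbb.

Dbb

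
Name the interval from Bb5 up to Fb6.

The letter names run B→F, a span of 4 letter steps, so the interval is some kind of fifth.
Bb to Fb is 6 semitones. A perfect fifth is 7, so 6 makes it diminished.

diminished fifth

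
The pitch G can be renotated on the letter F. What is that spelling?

Plain F sits 2 semitones below G, so on the letter F the same pitch needs a double sharp: F##.

F##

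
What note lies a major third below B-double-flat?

Gbb

A third below B lands on the letter G.
A major third spans 4 semitones, so Bbb moves to pitch class 5. On the letter G that is Gbb.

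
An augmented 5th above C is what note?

G#

A fifth above C lands on the letter G.
An augmented fifth spans 8 semitones, so C moves to pitch class 8. On the letter G that is G#.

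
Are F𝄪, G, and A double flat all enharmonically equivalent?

Yes

F## = pitch class 7 and G = pitch class 7 and Abb = pitch class 7 — the same pitch class, so they are enharmonic equivalents.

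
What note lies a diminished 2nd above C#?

C up a major second is D, so the target letter is D.
From C#, a diminished second is 0 semitones up: Db.

Db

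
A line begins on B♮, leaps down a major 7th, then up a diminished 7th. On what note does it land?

A major seventh down from B is C (letter C, 11 semitones down).
A diminished seventh up from C is Bbb (letter B, 9 semitones up).

Bbb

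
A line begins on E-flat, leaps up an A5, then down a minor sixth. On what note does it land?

An augmented fifth up from Eb is B (letter B, 8 semitones up).
A minor sixth down from B is D# (letter D, 8 semitones down).

D#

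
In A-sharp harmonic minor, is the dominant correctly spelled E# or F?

E#

Each scale degree takes a distinct letter name. Degree 5 of a scale on A must use the letter E.
E# and F are enharmonically the same pitch, but only E# uses the letter E, so it is the correct spelling here.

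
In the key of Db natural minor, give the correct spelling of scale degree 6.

Bbb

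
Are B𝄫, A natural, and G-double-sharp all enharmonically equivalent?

Yes

Bbb is pitch class 9; A is pitch class 9; G## is pitch class 9.
All spellings map to pitch class 9, so they are enharmonically equivalent.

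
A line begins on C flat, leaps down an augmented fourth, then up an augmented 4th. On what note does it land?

Cb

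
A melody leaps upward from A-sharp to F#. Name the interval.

Counting letters A–B–C–D–E–F gives a sixth.
A#→F# = 8 semitones, 1 narrower than the major sixth (9), so minor.

minor sixth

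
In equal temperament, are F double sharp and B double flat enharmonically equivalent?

No

F## is pitch class 7; Bbb is pitch class 9.
The pitch classes differ (7 vs. 9), so they are not enharmonic equivalents.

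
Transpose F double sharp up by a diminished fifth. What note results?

F up a perfect fifth is C, so the target letter is C.
From F##, a diminished fifth is 6 semitones up: C#.

C#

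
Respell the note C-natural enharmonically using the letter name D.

C is pitch class 0. The letter D alone is pitch class 2.
To reach pitch class 0 from D requires an offset of -2 semitones, i.e. double flat: Dbb.

Dbb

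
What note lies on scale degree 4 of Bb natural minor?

The Bb natural minor scale runs Bb C Db Eb F Gb Ab.
Degree 4 is Eb.

Eb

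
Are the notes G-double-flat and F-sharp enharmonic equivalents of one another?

Two spellings are enharmonically equivalent only if they share a pitch class.
Here Gbb → 5, F# → 6; 5 ≠ 6, so they are not.

No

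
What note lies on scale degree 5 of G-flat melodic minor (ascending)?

Degree 5 takes the letter 4 steps above G, which is D.
In melodic minor (ascending), degree 5 sits 7 semitones above the tonic. Gb + 7 semitones is pitch class 1, spelled on D as Db.

Db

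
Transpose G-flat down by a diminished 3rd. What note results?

E

A third below G lands on the letter E.
A diminished third spans 2 semitones, so Gb moves to pitch class 4. On the letter E that is E.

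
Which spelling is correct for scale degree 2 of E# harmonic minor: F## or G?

F##

Each scale degree takes a distinct letter name. Degree 2 of a scale on E must use the letter F.
F## and G are enharmonically the same pitch, but only F## uses the letter F, so it is the correct spelling here.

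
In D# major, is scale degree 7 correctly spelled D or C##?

C##

Each scale degree takes a distinct letter name. Degree 7 of a scale on D must use the letter C.
C## and D are enharmonically the same pitch, but only C## uses the letter C, so it is the correct spelling here.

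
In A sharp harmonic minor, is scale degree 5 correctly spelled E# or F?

Each scale degree takes a distinct letter name. Degree 5 of a scale on A must use the letter E.
E# and F are enharmonically the same pitch, but only E# uses the letter E, so it is the correct spelling here.

E#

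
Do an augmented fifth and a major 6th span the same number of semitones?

No

An augmented fifth spans 8 semitones; a major sixth spans 9.
The spans differ, so they are not enharmonic equivalents.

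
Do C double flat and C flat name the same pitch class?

Two spellings are enharmonically equivalent only if they share a pitch class.
Here Cbb → 10, Cb → 11; 10 ≠ 11, so they are not.

No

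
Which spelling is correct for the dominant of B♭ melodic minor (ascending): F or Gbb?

F

Each scale degree takes a distinct letter name. Degree 5 of a scale on B must use the letter F.
F and Gbb are enharmonically the same pitch, but only F uses the letter F, so it is the correct spelling here.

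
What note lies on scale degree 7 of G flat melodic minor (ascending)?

F

Degree 7 takes the letter 6 steps above G, which is F.
In melodic minor (ascending), degree 7 sits 11 semitones above the tonic. Gb + 11 semitones is pitch class 5, spelled on F as F.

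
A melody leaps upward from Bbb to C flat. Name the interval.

major second

The letter names run B→C, a span of 1 letter step, so the interval is some kind of second.
Bbb to Cb is 2 semitones. A major second is 2, so 2 makes it major.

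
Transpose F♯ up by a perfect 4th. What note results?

F up a perfect fourth is Bb, so the target letter is B.
From F#, a perfect fourth is 5 semitones up: B.

B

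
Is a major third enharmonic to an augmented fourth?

No

A major third spans 4 semitones; an augmented fourth spans 6.
The spans differ, so they are not enharmonic equivalents.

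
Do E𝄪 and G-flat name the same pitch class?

Yes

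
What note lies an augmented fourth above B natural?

E#

B up a perfect fourth is E, so the target letter is E.
From B, an augmented fourth is 6 semitones up: E#.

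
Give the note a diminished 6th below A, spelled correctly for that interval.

A down a major sixth is C, so the target letter is C.
From A, a diminished sixth is 7 semitones down: C##.

C##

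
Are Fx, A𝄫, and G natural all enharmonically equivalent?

F## is pitch class 7; Abb is pitch class 7; G is pitch class 7.
All spellings map to pitch class 7, so they are enharmonically equivalent.

Yes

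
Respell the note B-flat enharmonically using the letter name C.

Cbb

Bb is pitch class 10. The letter C alone is pitch class 0.
To reach pitch class 10 from C requires an offset of -2 semitones, i.e. double flat: Cbb.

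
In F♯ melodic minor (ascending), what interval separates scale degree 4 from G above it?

minor sixth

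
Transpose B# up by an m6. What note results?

A sixth above B lands on the letter G.
A minor sixth spans 8 semitones, so B# moves to pitch class 8. On the letter G that is G#.

G#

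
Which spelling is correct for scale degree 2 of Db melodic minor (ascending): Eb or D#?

Each scale degree takes a distinct letter name. Degree 2 of a scale on D must use the letter E.
Eb and D# are enharmonically the same pitch, but only Eb uses the letter E, so it is the correct spelling here.

Eb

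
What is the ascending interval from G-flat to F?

major seventh

Counting letters G–A–B–C–D–E–F gives a seventh.
Gb→F = 11 semitones, exactly the major seventh.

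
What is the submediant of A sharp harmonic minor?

F#

Degree 6 takes the letter 5 steps above A, which is F.
In harmonic minor, degree 6 sits 8 semitones above the tonic. A# + 8 semitones is pitch class 6, spelled on F as F#.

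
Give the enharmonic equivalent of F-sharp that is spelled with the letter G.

F# is pitch class 6. The letter G alone is pitch class 7.
To reach pitch class 6 from G requires an offset of -1 semitone, i.e. flat: Gb.

Gb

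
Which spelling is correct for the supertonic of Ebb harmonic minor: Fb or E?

Fb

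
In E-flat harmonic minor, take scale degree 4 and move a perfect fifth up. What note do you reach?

Scale degree 4 of Eb harmonic minor is Ab.
A perfect fifth (7 semitones) above Ab lands on the letter E, giving Eb.

Eb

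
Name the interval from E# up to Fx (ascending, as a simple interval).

major second

The letter names run E→F, a span of 1 letter step, so the interval is some kind of second.
E# to F## is 2 semitones. A major second is 2, so 2 makes it major.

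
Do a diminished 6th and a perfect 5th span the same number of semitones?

A diminished sixth spans 7 semitones; a perfect fifth spans 7.
They are enharmonically equivalent.

Yes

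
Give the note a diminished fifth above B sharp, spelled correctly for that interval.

F#

A fifth above B lands on the letter F.
A diminished fifth spans 6 semitones, so B# moves to pitch class 6. On the letter F that is F#.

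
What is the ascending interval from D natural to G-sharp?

augmented fourth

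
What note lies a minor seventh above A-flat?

A seventh above A lands on the letter G.
A minor seventh spans 10 semitones, so Ab moves to pitch class 6. On the letter G that is Gb.

Gb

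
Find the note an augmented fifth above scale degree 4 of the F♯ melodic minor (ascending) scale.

F##

Scale degree 4 of F# melodic minor (ascending) is B.
An augmented fifth (8 semitones) above B lands on the letter F, giving F##.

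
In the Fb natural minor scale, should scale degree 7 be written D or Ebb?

Each scale degree takes a distinct letter name. Degree 7 of a scale on F must use the letter E.
Ebb and D are enharmonically the same pitch, but only Ebb uses the letter E, so it is the correct spelling here.

Ebb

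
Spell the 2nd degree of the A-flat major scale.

The Ab major scale runs Ab Bb C Db Eb F G.
Degree 2 is Bb.

Bb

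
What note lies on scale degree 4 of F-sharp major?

B

The F# major scale runs F# G# A# B C# D# E#.
Degree 4 is B.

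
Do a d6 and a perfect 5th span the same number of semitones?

Yes

A diminished sixth spans 7 semitones; a perfect fifth spans 7.
They are enharmonically equivalent.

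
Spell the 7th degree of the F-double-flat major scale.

Ebb

Degree 7 takes the letter 6 steps above F, which is E.
In major, degree 7 sits 11 semitones above the tonic. Fbb + 11 semitones is pitch class 2, spelled on E as Ebb.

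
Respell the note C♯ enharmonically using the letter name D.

Db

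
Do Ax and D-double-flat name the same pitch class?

No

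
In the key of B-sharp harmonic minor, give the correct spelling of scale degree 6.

G#

Degree 6 takes the letter 5 steps above B, which is G.
In harmonic minor, degree 6 sits 8 semitones above the tonic. B# + 8 semitones is pitch class 8, spelled on G as G#.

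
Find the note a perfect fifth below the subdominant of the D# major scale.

The subdominant of D# major is G#.
A perfect fifth (7 semitones) below G# lands on the letter C, giving C#.

C#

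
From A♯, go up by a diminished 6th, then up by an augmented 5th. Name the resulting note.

C#

A diminished sixth up from A# is F (letter F, 7 semitones up).
An augmented fifth up from F is C# (letter C, 8 semitones up).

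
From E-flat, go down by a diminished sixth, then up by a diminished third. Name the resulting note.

A diminished sixth down from Eb is G# (letter G, 7 semitones down).
A diminished third up from G# is Bb (letter B, 2 semitones up).

Bb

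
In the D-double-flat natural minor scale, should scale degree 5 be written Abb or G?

Abb

Each scale degree takes a distinct letter name. Degree 5 of a scale on D must use the letter A.
Abb and G are enharmonically the same pitch, but only Abb uses the letter A, so it is the correct spelling here.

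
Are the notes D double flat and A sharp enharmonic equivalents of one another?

Two spellings are enharmonically equivalent only if they share a pitch class.
Here Dbb → 0, A# → 10; 0 ≠ 10, so they are not.

No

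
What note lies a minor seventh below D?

E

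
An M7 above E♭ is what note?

D

A seventh above E lands on the letter D.
A major seventh spans 11 semitones, so Eb moves to pitch class 2. On the letter D that is D.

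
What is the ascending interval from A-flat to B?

The letter names run A→B, a span of 1 letter step, so the interval is some kind of second.
Ab to B is 3 semitones. A major second is 2, so 3 makes it augmented.

augmented second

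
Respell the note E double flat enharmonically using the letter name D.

Ebb is pitch class 2. The letter D alone is pitch class 2.
Pitch class 2 on D needs no accidental: D.

D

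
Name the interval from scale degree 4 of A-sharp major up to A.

diminished fifth

Scale degree 4 of A# major is D#.
D# up to A: letters D→A make it a fifth; 6 semitones makes it diminished.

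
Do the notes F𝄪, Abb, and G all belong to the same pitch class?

Yes

F## is pitch class 7; Abb is pitch class 7; G is pitch class 7.
All spellings map to pitch class 7, so they are enharmonically equivalent.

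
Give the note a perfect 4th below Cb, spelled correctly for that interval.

C down a perfect fourth is G, so the target letter is G.
From Cb, a perfect fourth is 5 semitones down: Gb.

Gb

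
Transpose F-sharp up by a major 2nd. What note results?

F up a major second is G, so the target letter is G.
From F#, a major second is 2 semitones up: G#.

G#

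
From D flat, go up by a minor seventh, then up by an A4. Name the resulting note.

F

A minor seventh up from Db is Cb (letter C, 10 semitones up).
An augmented fourth up from Cb is F (letter F, 6 semitones up).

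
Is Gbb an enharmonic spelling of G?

Two spellings are enharmonically equivalent only if they share a pitch class.
Here Gbb → 5, G → 7; 5 ≠ 7, so they are not.

No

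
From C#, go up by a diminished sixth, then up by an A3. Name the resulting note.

C#

A diminished sixth up from C# is Ab (letter A, 7 semitones up).
An augmented third up from Ab is C# (letter C, 5 semitones up).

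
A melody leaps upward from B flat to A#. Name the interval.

The letter names run B→A, a span of 6 letter steps, so the interval is some kind of seventh.
Bb to A# is 12 semitones. A major seventh is 11, so 12 makes it augmented.

augmented seventh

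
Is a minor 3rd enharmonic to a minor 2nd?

No

A minor third spans 3 semitones; a minor second spans 1.
The spans differ, so they are not enharmonic equivalents.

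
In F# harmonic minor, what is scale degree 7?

E#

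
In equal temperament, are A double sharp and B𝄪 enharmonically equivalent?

No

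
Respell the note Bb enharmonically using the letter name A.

Bb is pitch class 10. The letter A alone is pitch class 9.
To reach pitch class 10 from A requires an offset of +1 semitone, i.e. sharp: A#.

A#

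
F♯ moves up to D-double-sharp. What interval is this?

The letter names run F→D, a span of 5 letter steps, so the interval is some kind of sixth.
F# to D## is 10 semitones. A major sixth is 9, so 10 makes it augmented.

augmented sixth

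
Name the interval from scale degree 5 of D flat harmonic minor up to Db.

Scale degree 5 of Db harmonic minor is Ab.
Ab up to Db: letters A→D make it a fourth; 5 semitones makes it perfect.

perfect fourth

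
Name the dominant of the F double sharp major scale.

The F## major scale runs F## G## A## B# C## D## E##.
Degree 5 is C##.

C##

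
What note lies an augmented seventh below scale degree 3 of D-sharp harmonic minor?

Gb

Scale degree 3 of D# harmonic minor is F#.
An augmented seventh (12 semitones) below F# lands on the letter G, giving Gb.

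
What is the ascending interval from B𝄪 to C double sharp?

The letter names run B→C, a span of 1 letter step, so the interval is some kind of second.
B## to C## is 1 semitone. A major second is 2, so 1 makes it minor.

minor second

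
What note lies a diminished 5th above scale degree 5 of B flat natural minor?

Cb

Scale degree 5 of Bb natural minor is F.
A diminished fifth (6 semitones) above F lands on the letter C, giving Cb.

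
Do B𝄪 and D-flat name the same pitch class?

B## is pitch class 1; Db is pitch class 1.
All spellings map to pitch class 1, so they are enharmonically equivalent.

Yes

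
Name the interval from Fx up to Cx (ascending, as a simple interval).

perfect fifth

The letter names run F→C, a span of 4 letter steps, so the interval is some kind of fifth.
F## to C## is 7 semitones. A perfect fifth is 7, so 7 makes it perfect.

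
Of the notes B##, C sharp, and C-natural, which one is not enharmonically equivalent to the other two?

C

In 12-tone equal temperament, enharmonic equivalents share a pitch class. B## is pitch class 1; C# is pitch class 1; C is pitch class 0.
B## and C# share pitch class 1, while C is pitch class 0.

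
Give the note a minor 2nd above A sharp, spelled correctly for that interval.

A second above A lands on the letter B.
A minor second spans 1 semitone, so A# moves to pitch class 11. On the letter B that is B.

B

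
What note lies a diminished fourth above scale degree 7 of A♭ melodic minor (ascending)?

Scale degree 7 of Ab melodic minor (ascending) is G.
A diminished fourth (4 semitones) above G lands on the letter C, giving Cb.

Cb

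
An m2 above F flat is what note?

Gbb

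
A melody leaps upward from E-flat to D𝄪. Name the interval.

The letter names run E→D, a span of 6 letter steps, so the interval is some kind of seventh.
Eb to D## is 13 semitones. A major seventh is 11, so 13 makes it doubly augmented.

doubly augmented seventh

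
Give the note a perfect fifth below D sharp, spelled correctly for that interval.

A fifth below D lands on the letter G.
A perfect fifth spans 7 semitones, so D# moves to pitch class 8. On the letter G that is G#.

G#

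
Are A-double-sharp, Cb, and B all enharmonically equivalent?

A## is pitch class 11; Cb is pitch class 11; B is pitch class 11.
All spellings map to pitch class 11, so they are enharmonically equivalent.

Yes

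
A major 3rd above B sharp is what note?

D##

B up a major third is D#, so the target letter is D.
From B#, a major third is 4 semitones up: D##.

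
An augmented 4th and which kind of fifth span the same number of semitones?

diminished

An augmented fourth spans 6 semitones.
A fifth spanning 6 semitones is diminished (the perfect fifth is 7).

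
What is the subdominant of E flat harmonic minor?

Ab

Degree 4 takes the letter 3 steps above E, which is A.
In harmonic minor, degree 4 sits 5 semitones above the tonic. Eb + 5 semitones is pitch class 8, spelled on A as Ab.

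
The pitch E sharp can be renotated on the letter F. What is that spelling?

F

Plain F sits at the same pitch as E#, so on the letter F the same pitch needs a natural: F.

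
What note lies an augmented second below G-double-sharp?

F#

A second below G lands on the letter F.
An augmented second spans 3 semitones, so G## moves to pitch class 6. On the letter F that is F#.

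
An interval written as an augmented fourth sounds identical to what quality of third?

An augmented fourth spans 6 semitones.
A third spanning 6 semitones is doubly augmented (the major third is 4).

doubly augmented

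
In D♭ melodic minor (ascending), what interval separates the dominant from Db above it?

The dominant of Db melodic minor (ascending) is Ab.
Ab up to Db: letters A→D make it a fourth; 5 semitones makes it perfect.

perfect fourth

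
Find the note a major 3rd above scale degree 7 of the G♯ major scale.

A##

Scale degree 7 of G# major is F##.
A major third (4 semitones) above F## lands on the letter A, giving A##.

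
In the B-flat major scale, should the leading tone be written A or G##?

A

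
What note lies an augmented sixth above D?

B#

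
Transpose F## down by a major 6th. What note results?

A sixth below F lands on the letter A.
A major sixth spans 9 semitones, so F## moves to pitch class 10. On the letter A that is A#.

A#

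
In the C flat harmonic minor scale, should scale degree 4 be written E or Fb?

Fb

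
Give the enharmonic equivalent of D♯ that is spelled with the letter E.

D# is pitch class 3. The letter E alone is pitch class 4.
To reach pitch class 3 from E requires an offset of -1 semitone, i.e. flat: Eb.

Eb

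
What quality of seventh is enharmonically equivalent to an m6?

A minor sixth spans 8 semitones.
A seventh spanning 8 semitones is doubly diminished (the major seventh is 11).

doubly diminished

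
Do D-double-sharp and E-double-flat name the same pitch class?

No

D## is pitch class 4; Ebb is pitch class 2.
The pitch classes differ (4 vs. 2), so they are not enharmonic equivalents.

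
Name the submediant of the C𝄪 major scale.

Degree 6 takes the letter 5 steps above C, which is A.
In major, degree 6 sits 9 semitones above the tonic. C## + 9 semitones is pitch class 11, spelled on A as A##.

A##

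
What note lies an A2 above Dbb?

Eb

D up a major second is E, so the target letter is E.
From Dbb, an augmented second is 3 semitones up: Eb.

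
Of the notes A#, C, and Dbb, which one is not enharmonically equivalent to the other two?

In 12-tone equal temperament, enharmonic equivalents share a pitch class. A# is pitch class 10; C is pitch class 0; Dbb is pitch class 0.
C and Dbb share pitch class 0, while A# is pitch class 10.

A#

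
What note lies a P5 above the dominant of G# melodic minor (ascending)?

A#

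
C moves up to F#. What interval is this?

The letter names run C→F, a span of 3 letter steps, so the interval is some kind of fourth.
C to F# is 6 semitones. A perfect fourth is 5, so 6 makes it augmented.

augmented fourth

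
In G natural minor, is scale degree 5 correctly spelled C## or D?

Each scale degree takes a distinct letter name. Degree 5 of a scale on G must use the letter D.
D and C## are enharmonically the same pitch, but only D uses the letter D, so it is the correct spelling here.

D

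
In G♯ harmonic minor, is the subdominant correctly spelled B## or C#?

C#

Each scale degree takes a distinct letter name. Degree 4 of a scale on G must use the letter C.
C# and B## are enharmonically the same pitch, but only C# uses the letter C, so it is the correct spelling here.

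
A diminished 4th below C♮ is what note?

G#

C down a perfect fourth is G, so the target letter is G.
From C, a diminished fourth is 4 semitones down: G#.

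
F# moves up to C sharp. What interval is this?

perfect fifth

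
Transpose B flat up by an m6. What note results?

Gb

B up a major sixth is G#, so the target letter is G.
From Bb, a minor sixth is 8 semitones up: Gb.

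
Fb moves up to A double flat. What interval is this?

minor third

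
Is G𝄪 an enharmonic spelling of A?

Yes

G## is pitch class 9; A is pitch class 9.
All spellings map to pitch class 9, so they are enharmonically equivalent.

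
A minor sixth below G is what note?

G down a major sixth is Bb, so the target letter is B.
From G, a minor sixth is 8 semitones down: B.

B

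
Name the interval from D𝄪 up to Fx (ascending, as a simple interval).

minor third

The letter names run D→F, a span of 2 letter steps, so the interval is some kind of third.
D## to F## is 3 semitones. A major third is 4, so 3 makes it minor.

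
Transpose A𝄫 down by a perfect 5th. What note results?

Dbb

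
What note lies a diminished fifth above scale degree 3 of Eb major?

Db

Scale degree 3 of Eb major is G.
A diminished fifth (6 semitones) above G lands on the letter D, giving Db.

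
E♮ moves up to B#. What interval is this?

augmented fifth

The letter names run E→B, a span of 4 letter steps, so the interval is some kind of fifth.
E to B# is 8 semitones. A perfect fifth is 7, so 8 makes it augmented.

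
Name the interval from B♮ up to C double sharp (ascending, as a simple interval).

augmented second

The letter names run B→C, a span of 1 letter step, so the interval is some kind of second.
B to C## is 3 semitones. A major second is 2, so 3 makes it augmented.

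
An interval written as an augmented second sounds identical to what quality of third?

minor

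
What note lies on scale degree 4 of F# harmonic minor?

Degree 4 takes the letter 3 steps above F, which is B.
In harmonic minor, degree 4 sits 5 semitones above the tonic. F# + 5 semitones is pitch class 11, spelled on B as B.

B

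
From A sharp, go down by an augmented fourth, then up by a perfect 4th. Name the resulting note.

A

An augmented fourth down from A# is E (letter E, 6 semitones down).
A perfect fourth up from E is A (letter A, 5 semitones up).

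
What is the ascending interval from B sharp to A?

The letter names run B→A, a span of 6 letter steps, so the interval is some kind of seventh.
B# to A is 9 semitones. A major seventh is 11, so 9 makes it diminished.

diminished seventh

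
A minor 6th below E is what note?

G#

E down a major sixth is G, so the target letter is G.
From E, a minor sixth is 8 semitones down: G#.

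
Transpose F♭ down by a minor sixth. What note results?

A sixth below F lands on the letter A.
A minor sixth spans 8 semitones, so Fb moves to pitch class 8. On the letter A that is Ab.

Ab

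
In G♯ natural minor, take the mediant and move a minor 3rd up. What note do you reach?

D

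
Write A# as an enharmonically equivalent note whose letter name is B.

Bb

Plain B sits 1 semitone above A#, so on the letter B the same pitch needs a flat: Bb.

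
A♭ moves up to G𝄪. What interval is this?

doubly augmented seventh

The letter names run A→G, a span of 6 letter steps, so the interval is some kind of seventh.
Ab to G## is 13 semitones. A major seventh is 11, so 13 makes it doubly augmented.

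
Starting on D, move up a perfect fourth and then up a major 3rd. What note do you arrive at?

B

A perfect fourth up from D is G (letter G, 5 semitones up).
A major third up from G is B (letter B, 4 semitones up).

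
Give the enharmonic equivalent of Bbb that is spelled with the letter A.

A

Bbb is pitch class 9. The letter A alone is pitch class 9.
Pitch class 9 on A needs no accidental: A.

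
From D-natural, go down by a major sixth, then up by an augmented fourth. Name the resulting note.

A major sixth down from D is F (letter F, 9 semitones down).
An augmented fourth up from F is B (letter B, 6 semitones up).

B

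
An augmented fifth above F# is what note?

C##

A fifth above F lands on the letter C.
An augmented fifth spans 8 semitones, so F# moves to pitch class 2. On the letter C that is C##.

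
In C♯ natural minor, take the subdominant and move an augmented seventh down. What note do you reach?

Gb

The subdominant of C# natural minor is F#.
An augmented seventh (12 semitones) below F# lands on the letter G, giving Gb.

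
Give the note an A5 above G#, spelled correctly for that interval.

D##

A fifth above G lands on the letter D.
An augmented fifth spans 8 semitones, so G# moves to pitch class 4. On the letter D that is D##.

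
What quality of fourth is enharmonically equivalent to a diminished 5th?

A diminished fifth spans 6 semitones.
A fourth spanning 6 semitones is augmented (the perfect fourth is 5).

augmented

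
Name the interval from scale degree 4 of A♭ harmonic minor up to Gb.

Scale degree 4 of Ab harmonic minor is Db.
Db up to Gb: letters D→G make it a fourth; 5 semitones makes it perfect.

perfect fourth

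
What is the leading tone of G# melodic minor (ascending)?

Degree 7 takes the letter 6 steps above G, which is F.
In melodic minor (ascending), degree 7 sits 11 semitones above the tonic. G# + 11 semitones is pitch class 7, spelled on F as F##.

F##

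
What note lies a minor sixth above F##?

F up a major sixth is D, so the target letter is D.
From F##, a minor sixth is 8 semitones up: D#.

D#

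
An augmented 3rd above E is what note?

G##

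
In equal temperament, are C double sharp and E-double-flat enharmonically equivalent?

Yes

C## is pitch class 2; Ebb is pitch class 2.
All spellings map to pitch class 2, so they are enharmonically equivalent.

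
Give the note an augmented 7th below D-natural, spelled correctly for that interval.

D down a major seventh is Eb, so the target letter is E.
From D, an augmented seventh is 12 semitones down: Ebb.

Ebb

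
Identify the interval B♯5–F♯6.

The letter names run B→F, a span of 4 letter steps, so the interval is some kind of fifth.
B# to F# is 6 semitones. A perfect fifth is 7, so 6 makes it diminished.

diminished fifth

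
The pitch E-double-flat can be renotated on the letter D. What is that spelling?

D

Plain D sits at the same pitch as Ebb, so on the letter D the same pitch needs a natural: D.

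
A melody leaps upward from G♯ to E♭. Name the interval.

diminished sixth

The letter names run G→E, a span of 5 letter steps, so the interval is some kind of sixth.
G# to Eb is 7 semitones. A major sixth is 9, so 7 makes it diminished.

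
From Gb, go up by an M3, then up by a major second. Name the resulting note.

A major third up from Gb is Bb (letter B, 4 semitones up).
A major second up from Bb is C (letter C, 2 semitones up).

C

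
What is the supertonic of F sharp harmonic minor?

G#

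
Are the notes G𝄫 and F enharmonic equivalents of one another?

Yes

Gbb = pitch class 5 and F = pitch class 5 — the same pitch class, so they are enharmonic equivalents.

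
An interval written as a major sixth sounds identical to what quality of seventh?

A major sixth spans 9 semitones.
A seventh spanning 9 semitones is diminished (the major seventh is 11).

diminished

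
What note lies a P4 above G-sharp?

C#

A fourth above G lands on the letter C.
A perfect fourth spans 5 semitones, so G# moves to pitch class 1. On the letter C that is C#.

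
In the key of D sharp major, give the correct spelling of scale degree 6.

The D# major scale runs D# E# F## G# A# B# C##.
Degree 6 is B#.

B#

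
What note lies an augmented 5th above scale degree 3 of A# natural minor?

Scale degree 3 of A# natural minor is C#.
An augmented fifth (8 semitones) above C# lands on the letter G, giving G##.

G##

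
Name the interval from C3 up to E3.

Counting letters C–D–E gives a third.
C→E = 4 semitones, exactly the major third.

major third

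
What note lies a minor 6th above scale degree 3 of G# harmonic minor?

Scale degree 3 of G# harmonic minor is B.
A minor sixth (8 semitones) above B lands on the letter G, giving G.

G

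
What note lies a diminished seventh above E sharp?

D

A seventh above E lands on the letter D.
A diminished seventh spans 9 semitones, so E# moves to pitch class 2. On the letter D that is D.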